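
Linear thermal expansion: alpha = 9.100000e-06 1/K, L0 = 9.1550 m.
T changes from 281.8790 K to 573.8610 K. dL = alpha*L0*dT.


dT = 291.9820 K
dL = 9.100000e-06 * 9.1550 * 291.9820 = 0.024325 m
L_final = 9.179325 m

dL = 0.024325 m


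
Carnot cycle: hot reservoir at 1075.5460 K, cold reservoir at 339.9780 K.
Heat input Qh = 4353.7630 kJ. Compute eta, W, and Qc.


eta = 1 - 339.9780/1075.5460 = 0.6839
W = 0.6839 * 4353.7630 = 2977.5470 kJ
Qc = 4353.7630 - 2977.5470 = 1376.2160 kJ

eta = 68.3902%, W = 2977.5470 kJ, Qc = 1376.2160 kJ


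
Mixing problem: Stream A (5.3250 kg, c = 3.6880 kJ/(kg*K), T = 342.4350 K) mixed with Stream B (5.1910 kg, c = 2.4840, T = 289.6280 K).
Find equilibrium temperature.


num = 10459.5360
den = 32.5330
Tf = 321.5050 K

321.5050 K


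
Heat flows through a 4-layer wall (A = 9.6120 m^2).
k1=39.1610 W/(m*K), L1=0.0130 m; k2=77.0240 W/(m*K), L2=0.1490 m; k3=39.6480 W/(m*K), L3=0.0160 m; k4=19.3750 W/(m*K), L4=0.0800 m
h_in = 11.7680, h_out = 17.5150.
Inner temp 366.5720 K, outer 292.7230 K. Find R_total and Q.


R_conv_in = 1/(11.7680*9.6120) = 0.0088
R_1 = 0.0130/(39.1610*9.6120) = 3.4536e-05
R_2 = 0.1490/(77.0240*9.6120) = 0.0002
R_3 = 0.0160/(39.6480*9.6120) = 4.1984e-05
R_4 = 0.0800/(19.3750*9.6120) = 0.0004
R_conv_out = 1/(17.5150*9.6120) = 0.0059
R_total = 0.0155 K/W
Q = 73.8490 / 0.0155 = 4768.1918 W

R_total = 0.0155 K/W, Q = 4768.1918 W


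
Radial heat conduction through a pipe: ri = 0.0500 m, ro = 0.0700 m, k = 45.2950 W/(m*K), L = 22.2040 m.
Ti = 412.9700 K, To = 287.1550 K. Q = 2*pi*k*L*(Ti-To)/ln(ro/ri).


dT = 125.8150 K
ln(ro/ri) = 0.3365
Q = 2*pi*45.2950*22.2040*125.8150 / 0.3365 = 2362895.6235 W

2362895.6235 W


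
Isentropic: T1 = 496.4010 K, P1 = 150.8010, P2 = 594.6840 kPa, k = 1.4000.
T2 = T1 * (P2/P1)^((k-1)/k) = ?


(k-1)/k = 0.2857
(P2/P1)^exp = 1.4800
T2 = 496.4010 * 1.4800 = 734.6571 K

734.6571 K


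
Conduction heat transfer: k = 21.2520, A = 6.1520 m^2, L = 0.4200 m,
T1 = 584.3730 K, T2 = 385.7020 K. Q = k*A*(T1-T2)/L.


dT = 198.6710 K
Q = 21.2520 * 6.1520 * 198.6710 / 0.4200 = 61844.5340 W

61844.5340 W


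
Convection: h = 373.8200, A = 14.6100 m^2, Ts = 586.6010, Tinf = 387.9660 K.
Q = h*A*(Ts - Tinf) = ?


dT = 198.6350 K
Q = 373.8200 * 14.6100 * 198.6350 = 1084847.0786 W

1084847.0786 W


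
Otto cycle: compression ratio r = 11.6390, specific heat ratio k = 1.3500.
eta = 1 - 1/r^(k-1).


r^(k-1) = 2.3609
eta = 1 - 1/2.3609 = 0.5764 = 57.6426%

57.6426%


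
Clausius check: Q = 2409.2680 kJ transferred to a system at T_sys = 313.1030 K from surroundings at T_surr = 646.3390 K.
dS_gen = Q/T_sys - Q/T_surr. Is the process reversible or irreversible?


dS_sys = 2409.2680/313.1030 = 7.6948 kJ/K
dS_surr = -2409.2680/646.3390 = -3.7276 kJ/K
dS_gen = 7.6948 - 3.7276 = 3.9672 kJ/K (irreversible)

dS_gen = 3.9672 kJ/K, irreversible


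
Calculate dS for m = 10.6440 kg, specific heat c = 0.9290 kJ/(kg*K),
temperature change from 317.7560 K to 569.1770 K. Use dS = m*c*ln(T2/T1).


T2/T1 = 1.7912
ln(T2/T1) = 0.5829
dS = 10.6440 * 0.9290 * 0.5829 = 5.7640 kJ/K

5.7640 kJ/K


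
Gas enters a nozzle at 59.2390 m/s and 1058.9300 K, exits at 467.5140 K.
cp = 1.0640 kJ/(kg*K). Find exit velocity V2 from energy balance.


dT = 591.4160 K
2*cp*1000*dT = 1258533.2480
V1^2 = 3509.2591
V2 = sqrt(1262042.5071) = 1123.4067 m/s

1123.4067 m/s


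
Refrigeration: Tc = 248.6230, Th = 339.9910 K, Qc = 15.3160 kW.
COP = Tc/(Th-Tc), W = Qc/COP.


COP = 248.6230 / 91.3680 = 2.7211
W = 15.3160 / 2.7211 = 5.6286 kW

COP = 2.7211, W = 5.6286 kW


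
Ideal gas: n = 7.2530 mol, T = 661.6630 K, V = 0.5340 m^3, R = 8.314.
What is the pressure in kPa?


P = nRT/V = 7.2530 * 8.314 * 661.6630 / 0.5340
= 39899.2330 / 0.5340 = 74717.6648 Pa = 74.7177 kPa

74.7177 kPa


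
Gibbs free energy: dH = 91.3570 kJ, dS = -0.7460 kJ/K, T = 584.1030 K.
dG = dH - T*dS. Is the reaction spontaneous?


T*dS = 584.1030 * -0.7460 = -435.7408 kJ
dG = 91.3570 + 435.7408 = 527.0978 kJ (non-spontaneous)

dG = 527.0978 kJ, non-spontaneous


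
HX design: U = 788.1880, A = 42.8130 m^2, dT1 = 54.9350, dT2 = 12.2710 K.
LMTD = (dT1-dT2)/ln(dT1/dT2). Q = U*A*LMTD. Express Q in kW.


LMTD = 28.4633 K
Q = 788.1880 * 42.8130 * 28.4633 = 960485.7783 W = 960.4858 kW

960.4858 kW


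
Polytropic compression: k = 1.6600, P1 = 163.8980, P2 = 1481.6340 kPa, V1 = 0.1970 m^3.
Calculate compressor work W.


(k-1)/k = 0.3976
(P2/P1)^exp = 2.3997
W = 2.5152 * 163.8980 * 0.1970 * (2.3997 - 1) = 113.6709 kJ

113.6709 kJ


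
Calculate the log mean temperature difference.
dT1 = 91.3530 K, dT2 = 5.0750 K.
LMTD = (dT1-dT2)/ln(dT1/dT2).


dT1/dT2 = 18.0006
ln(dT1/dT2) = 2.8904
LMTD = 86.2780 / 2.8904 = 29.8498 K

29.8498 K


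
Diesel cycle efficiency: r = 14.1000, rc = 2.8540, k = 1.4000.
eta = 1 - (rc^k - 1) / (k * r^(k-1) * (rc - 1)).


r^(k-1) = 2.8820
rc^k = 4.3415
eta = 0.5533 = 55.3306%

55.3306%


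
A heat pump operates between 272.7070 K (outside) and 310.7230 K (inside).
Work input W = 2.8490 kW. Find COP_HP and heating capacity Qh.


COP = 310.7230 / 38.0160 = 8.1735
Qh = 8.1735 * 2.8490 = 23.2862 kW

COP = 8.1735, Qh = 23.2862 kW


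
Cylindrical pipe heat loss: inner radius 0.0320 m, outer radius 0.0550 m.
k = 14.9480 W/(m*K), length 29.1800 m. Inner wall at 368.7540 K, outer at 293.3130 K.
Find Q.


dT = 75.4410 K
ln(ro/ri) = 0.5416
Q = 2*pi*14.9480*29.1800*75.4410 / 0.5416 = 381750.1401 W

381750.1401 W


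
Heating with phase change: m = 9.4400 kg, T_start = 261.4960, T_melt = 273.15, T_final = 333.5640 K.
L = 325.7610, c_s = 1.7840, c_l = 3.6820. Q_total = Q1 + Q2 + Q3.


Q1 (sensible, solid) = 9.4400 * 1.7840 * 11.6540 = 196.2645 kJ
Q2 (latent) = 9.4400 * 325.7610 = 3075.1838 kJ
Q3 (sensible, liquid) = 9.4400 * 3.6820 * 60.4140 = 2099.8746 kJ
Q_total = 5371.3230 kJ

5371.3230 kJ


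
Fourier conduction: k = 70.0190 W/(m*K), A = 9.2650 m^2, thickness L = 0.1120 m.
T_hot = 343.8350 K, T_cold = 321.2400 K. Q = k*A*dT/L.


dT = 22.5950 K
Q = 70.0190 * 9.2650 * 22.5950 / 0.1120 = 130874.6854 W

130874.6854 W


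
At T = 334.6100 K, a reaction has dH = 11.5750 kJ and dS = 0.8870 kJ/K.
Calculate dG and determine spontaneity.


T*dS = 334.6100 * 0.8870 = 296.7991 kJ
dG = 11.5750 - 296.7991 = -285.2241 kJ (spontaneous)

dG = -285.2241 kJ, spontaneous


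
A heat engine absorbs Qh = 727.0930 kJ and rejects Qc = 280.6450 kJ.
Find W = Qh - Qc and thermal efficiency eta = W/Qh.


W = 727.0930 - 280.6450 = 446.4480 kJ
eta = 446.4480 / 727.0930 = 0.6140 = 61.4018%

W = 446.4480 kJ, eta = 61.4018%


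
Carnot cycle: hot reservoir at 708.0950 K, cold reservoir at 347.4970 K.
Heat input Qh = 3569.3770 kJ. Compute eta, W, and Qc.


eta = 1 - 347.4970/708.0950 = 0.5093
W = 0.5093 * 3569.3770 = 1817.7084 kJ
Qc = 3569.3770 - 1817.7084 = 1751.6686 kJ

eta = 50.9251%, W = 1817.7084 kJ, Qc = 1751.6686 kJ


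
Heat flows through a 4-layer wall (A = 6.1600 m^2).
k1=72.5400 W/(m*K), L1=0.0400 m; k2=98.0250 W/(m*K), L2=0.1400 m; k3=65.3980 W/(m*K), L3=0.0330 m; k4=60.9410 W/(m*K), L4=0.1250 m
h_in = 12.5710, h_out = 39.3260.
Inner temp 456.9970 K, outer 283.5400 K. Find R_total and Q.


R_conv_in = 1/(12.5710*6.1600) = 0.0129
R_1 = 0.0400/(72.5400*6.1600) = 8.9516e-05
R_2 = 0.1400/(98.0250*6.1600) = 0.0002
R_3 = 0.0330/(65.3980*6.1600) = 8.1916e-05
R_4 = 0.1250/(60.9410*6.1600) = 0.0003
R_conv_out = 1/(39.3260*6.1600) = 0.0041
R_total = 0.0178 K/W
Q = 173.4570 / 0.0178 = 9756.8744 W

R_total = 0.0178 K/W, Q = 9756.8744 W


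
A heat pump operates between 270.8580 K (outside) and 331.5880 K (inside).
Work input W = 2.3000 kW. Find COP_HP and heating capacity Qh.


COP = 331.5880 / 60.7300 = 5.4600
Qh = 5.4600 * 2.3000 = 12.5581 kW

COP = 5.4600, Qh = 12.5581 kW


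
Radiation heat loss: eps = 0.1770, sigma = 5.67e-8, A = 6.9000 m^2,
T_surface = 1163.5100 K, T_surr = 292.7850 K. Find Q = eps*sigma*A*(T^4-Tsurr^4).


T^4 = 1.8327e+12
Tsurr^4 = 7.3484e+09
Q = 0.1770 * 5.67e-8 * 6.9000 * 1.8253e+12 = 126398.2305 W

126398.2305 W


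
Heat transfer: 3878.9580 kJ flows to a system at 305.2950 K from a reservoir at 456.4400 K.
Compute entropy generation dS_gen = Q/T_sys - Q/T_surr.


dS_sys = 3878.9580/305.2950 = 12.7056 kJ/K
dS_surr = -3878.9580/456.4400 = -8.4983 kJ/K
dS_gen = 12.7056 - 8.4983 = 4.2073 kJ/K (irreversible)

dS_gen = 4.2073 kJ/K, irreversible


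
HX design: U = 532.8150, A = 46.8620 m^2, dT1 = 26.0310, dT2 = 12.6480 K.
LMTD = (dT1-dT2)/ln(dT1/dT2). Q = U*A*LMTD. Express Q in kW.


LMTD = 18.5414 K
Q = 532.8150 * 46.8620 * 18.5414 = 462956.7918 W = 462.9568 kW

462.9568 kW


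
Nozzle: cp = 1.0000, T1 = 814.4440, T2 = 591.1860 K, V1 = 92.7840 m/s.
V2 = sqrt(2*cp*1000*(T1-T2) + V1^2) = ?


dT = 223.2580 K
2*cp*1000*dT = 446516.0000
V1^2 = 8608.8707
V2 = sqrt(455124.8707) = 674.6294 m/s

674.6294 m/s


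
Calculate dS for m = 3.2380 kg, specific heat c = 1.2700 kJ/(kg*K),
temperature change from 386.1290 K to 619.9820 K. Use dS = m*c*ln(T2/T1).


T2/T1 = 1.6056
ln(T2/T1) = 0.4735
dS = 3.2380 * 1.2700 * 0.4735 = 1.9472 kJ/K

1.9472 kJ/K


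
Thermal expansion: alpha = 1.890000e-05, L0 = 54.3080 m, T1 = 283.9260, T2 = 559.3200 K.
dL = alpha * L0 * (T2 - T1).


dT = 275.3940 K
dL = 1.890000e-05 * 54.3080 * 275.3940 = 0.282670 m
L_final = 54.590670 m

dL = 0.282670 m


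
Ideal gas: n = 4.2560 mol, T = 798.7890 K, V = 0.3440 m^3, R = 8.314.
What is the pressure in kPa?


P = nRT/V = 4.2560 * 8.314 * 798.7890 / 0.3440
= 28264.6567 / 0.3440 = 82164.6997 Pa = 82.1647 kPa

82.1647 kPa


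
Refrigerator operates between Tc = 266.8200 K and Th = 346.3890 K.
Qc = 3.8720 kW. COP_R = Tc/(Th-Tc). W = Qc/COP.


COP = 266.8200 / 79.5690 = 3.3533
W = 3.8720 / 3.3533 = 1.1547 kW

COP = 3.3533, W = 1.1547 kW


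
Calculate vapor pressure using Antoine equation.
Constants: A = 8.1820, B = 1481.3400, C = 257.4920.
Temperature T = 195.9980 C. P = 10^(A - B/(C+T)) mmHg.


C+T = 453.4900
B/(C+T) = 3.2665
log10(P) = 8.1820 - 3.2665 = 4.9155
P = 10^4.9155 = 82312.7499 mmHg

82312.7499 mmHg


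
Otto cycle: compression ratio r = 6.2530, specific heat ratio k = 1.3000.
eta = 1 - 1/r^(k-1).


r^(k-1) = 1.7331
eta = 1 - 1/1.7331 = 0.4230 = 42.3003%

42.3003%


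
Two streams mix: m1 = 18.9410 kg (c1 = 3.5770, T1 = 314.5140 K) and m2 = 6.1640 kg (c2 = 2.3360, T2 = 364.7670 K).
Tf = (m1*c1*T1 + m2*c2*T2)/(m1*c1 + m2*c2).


num = 26561.2570
den = 82.1511
Tf = 323.3221 K

323.3221 K


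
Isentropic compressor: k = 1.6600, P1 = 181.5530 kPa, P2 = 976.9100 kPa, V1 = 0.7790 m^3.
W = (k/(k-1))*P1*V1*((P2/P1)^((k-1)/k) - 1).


(k-1)/k = 0.3976
(P2/P1)^exp = 1.9524
W = 2.5152 * 181.5530 * 0.7790 * (1.9524 - 1) = 338.8021 kJ

338.8021 kJ


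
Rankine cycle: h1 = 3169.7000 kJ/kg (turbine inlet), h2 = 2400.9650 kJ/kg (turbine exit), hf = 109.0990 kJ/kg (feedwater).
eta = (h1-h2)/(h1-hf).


W = 768.7350 kJ/kg
Q_in = 3060.6010 kJ/kg
eta = 0.2512 = 25.1171%

eta = 25.1171%


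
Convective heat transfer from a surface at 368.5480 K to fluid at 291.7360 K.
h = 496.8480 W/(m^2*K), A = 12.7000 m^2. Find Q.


dT = 76.8120 K
Q = 496.8480 * 12.7000 * 76.8120 = 484681.3849 W

484681.3849 W


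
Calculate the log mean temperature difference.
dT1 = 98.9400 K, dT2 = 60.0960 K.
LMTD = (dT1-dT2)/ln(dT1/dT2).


dT1/dT2 = 1.6464
ln(dT1/dT2) = 0.4986
LMTD = 38.8440 / 0.4986 = 77.9108 K

77.9108 K


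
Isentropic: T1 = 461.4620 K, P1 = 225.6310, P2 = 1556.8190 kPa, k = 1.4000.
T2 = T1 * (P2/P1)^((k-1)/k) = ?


(k-1)/k = 0.2857
(P2/P1)^exp = 1.7365
T2 = 461.4620 * 1.7365 = 801.3170 K

801.3170 K


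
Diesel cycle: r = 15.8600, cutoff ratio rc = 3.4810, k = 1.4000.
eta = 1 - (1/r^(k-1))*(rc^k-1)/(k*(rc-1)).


r^(k-1) = 3.0208
rc^k = 5.7330
eta = 0.5489 = 54.8908%

54.8908%


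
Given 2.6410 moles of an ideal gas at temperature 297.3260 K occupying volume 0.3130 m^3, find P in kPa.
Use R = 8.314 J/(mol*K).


P = nRT/V = 2.6410 * 8.314 * 297.3260 / 0.3130
= 6528.4684 / 0.3130 = 20857.7267 Pa = 20.8577 kPa

20.8577 kPa


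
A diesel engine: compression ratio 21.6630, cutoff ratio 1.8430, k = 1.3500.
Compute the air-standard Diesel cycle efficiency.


r^(k-1) = 2.9343
rc^k = 2.2828
eta = 0.6159 = 61.5868%

61.5868%


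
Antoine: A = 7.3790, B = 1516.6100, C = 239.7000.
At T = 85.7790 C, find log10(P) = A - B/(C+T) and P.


C+T = 325.4790
B/(C+T) = 4.6596
log10(P) = 7.3790 - 4.6596 = 2.7194
P = 10^2.7194 = 524.0531 mmHg

524.0531 mmHg


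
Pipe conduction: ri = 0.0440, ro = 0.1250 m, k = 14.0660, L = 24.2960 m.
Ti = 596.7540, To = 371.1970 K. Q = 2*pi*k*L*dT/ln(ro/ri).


dT = 225.5570 K
ln(ro/ri) = 1.0441
Q = 2*pi*14.0660*24.2960*225.5570 / 1.0441 = 463862.6968 W

463862.6968 W


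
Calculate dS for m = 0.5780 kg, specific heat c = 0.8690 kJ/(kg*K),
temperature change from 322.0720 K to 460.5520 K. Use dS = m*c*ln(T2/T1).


T2/T1 = 1.4300
ln(T2/T1) = 0.3577
dS = 0.5780 * 0.8690 * 0.3577 = 0.1796 kJ/K

0.1796 kJ/K


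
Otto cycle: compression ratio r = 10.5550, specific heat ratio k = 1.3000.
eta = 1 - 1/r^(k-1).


r^(k-1) = 2.0279
eta = 1 - 1/2.0279 = 0.5069 = 50.6869%

50.6869%


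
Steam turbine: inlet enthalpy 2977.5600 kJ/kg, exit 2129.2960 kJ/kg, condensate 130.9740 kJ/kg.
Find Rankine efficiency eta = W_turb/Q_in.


W = 848.2640 kJ/kg
Q_in = 2846.5860 kJ/kg
eta = 0.2980 = 29.7993%

eta = 29.7993%


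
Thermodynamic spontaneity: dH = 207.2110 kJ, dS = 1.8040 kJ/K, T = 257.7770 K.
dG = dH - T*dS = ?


T*dS = 257.7770 * 1.8040 = 465.0297 kJ
dG = 207.2110 - 465.0297 = -257.8187 kJ (spontaneous)

dG = -257.8187 kJ, spontaneous


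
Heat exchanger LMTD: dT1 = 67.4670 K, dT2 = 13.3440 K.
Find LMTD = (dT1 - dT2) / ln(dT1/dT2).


dT1/dT2 = 5.0560
ln(dT1/dT2) = 1.6206
LMTD = 54.1230 / 1.6206 = 33.3975 K

33.3975 K


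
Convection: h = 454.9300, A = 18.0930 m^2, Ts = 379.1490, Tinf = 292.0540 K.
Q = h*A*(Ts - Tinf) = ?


dT = 87.0950 K
Q = 454.9300 * 18.0930 * 87.0950 = 716883.1682 W

716883.1682 W


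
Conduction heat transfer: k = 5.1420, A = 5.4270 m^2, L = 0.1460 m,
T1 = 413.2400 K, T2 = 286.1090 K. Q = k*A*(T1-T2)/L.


dT = 127.1310 K
Q = 5.1420 * 5.4270 * 127.1310 / 0.1460 = 24299.1175 W

24299.1175 W


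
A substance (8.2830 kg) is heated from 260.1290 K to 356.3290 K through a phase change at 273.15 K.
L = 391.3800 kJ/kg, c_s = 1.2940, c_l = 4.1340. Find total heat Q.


Q1 (sensible, solid) = 8.2830 * 1.2940 * 13.0210 = 139.5617 kJ
Q2 (latent) = 8.2830 * 391.3800 = 3241.8005 kJ
Q3 (sensible, liquid) = 8.2830 * 4.1340 * 83.1790 = 2848.2088 kJ
Q_total = 6229.5711 kJ

6229.5711 kJ


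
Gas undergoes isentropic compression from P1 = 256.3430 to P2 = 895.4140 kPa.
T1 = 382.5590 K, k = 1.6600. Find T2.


(k-1)/k = 0.3976
(P2/P1)^exp = 1.6443
T2 = 382.5590 * 1.6443 = 629.0287 K

629.0287 K


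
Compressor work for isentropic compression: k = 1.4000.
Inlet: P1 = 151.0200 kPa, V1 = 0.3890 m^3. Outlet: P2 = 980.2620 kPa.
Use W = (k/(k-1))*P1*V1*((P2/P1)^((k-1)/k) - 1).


(k-1)/k = 0.2857
(P2/P1)^exp = 1.7064
W = 3.5000 * 151.0200 * 0.3890 * (1.7064 - 1) = 145.2513 kJ

145.2513 kJ


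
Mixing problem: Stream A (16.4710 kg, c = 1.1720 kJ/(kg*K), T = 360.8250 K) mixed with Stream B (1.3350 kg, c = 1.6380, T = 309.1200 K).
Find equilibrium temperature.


num = 7641.3321
den = 21.4907
Tf = 355.5639 K

355.5639 K


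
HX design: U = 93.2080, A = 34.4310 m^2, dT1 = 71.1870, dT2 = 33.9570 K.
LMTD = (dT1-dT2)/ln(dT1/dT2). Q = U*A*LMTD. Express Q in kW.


LMTD = 50.2962 K
Q = 93.2080 * 34.4310 * 50.2962 = 161412.7599 W = 161.4128 kW

161.4128 kW


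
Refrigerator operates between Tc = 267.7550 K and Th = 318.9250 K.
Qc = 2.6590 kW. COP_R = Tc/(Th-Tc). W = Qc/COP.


COP = 267.7550 / 51.1700 = 5.2327
W = 2.6590 / 5.2327 = 0.5082 kW

COP = 5.2327, W = 0.5082 kW


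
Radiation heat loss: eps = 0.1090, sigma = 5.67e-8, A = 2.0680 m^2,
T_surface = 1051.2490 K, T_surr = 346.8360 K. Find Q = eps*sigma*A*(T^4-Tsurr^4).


T^4 = 1.2213e+12
Tsurr^4 = 1.4471e+10
Q = 0.1090 * 5.67e-8 * 2.0680 * 1.2068e+12 = 15424.3147 W

15424.3147 W


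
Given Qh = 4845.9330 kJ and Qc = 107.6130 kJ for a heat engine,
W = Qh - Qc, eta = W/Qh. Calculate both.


W = 4845.9330 - 107.6130 = 4738.3200 kJ
eta = 4738.3200 / 4845.9330 = 0.9778 = 97.7793%

W = 4738.3200 kJ, eta = 97.7793%


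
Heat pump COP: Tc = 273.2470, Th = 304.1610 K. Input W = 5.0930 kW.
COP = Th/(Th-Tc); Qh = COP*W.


COP = 304.1610 / 30.9140 = 9.8389
Qh = 9.8389 * 5.0930 = 50.1097 kW

COP = 9.8389, Qh = 50.1097 kW


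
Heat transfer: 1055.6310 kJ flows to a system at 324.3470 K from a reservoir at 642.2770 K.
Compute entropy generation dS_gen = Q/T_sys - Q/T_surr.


dS_sys = 1055.6310/324.3470 = 3.2546 kJ/K
dS_surr = -1055.6310/642.2770 = -1.6436 kJ/K
dS_gen = 3.2546 - 1.6436 = 1.6111 kJ/K (irreversible)

dS_gen = 1.6111 kJ/K, irreversible


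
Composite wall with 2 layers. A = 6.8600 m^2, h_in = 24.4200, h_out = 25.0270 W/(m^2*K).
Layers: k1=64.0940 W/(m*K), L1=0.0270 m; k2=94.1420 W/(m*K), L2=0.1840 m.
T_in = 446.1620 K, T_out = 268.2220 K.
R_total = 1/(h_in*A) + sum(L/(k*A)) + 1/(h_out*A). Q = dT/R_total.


R_conv_in = 1/(24.4200*6.8600) = 0.0060
R_1 = 0.0270/(64.0940*6.8600) = 6.1408e-05
R_2 = 0.1840/(94.1420*6.8600) = 0.0003
R_conv_out = 1/(25.0270*6.8600) = 0.0058
R_total = 0.0121 K/W
Q = 177.9400 / 0.0121 = 14656.9372 W

R_total = 0.0121 K/W, Q = 14656.9372 W


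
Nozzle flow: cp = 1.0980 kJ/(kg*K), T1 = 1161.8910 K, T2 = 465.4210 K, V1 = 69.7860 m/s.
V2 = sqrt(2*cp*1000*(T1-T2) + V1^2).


dT = 696.4700 K
2*cp*1000*dT = 1529448.1200
V1^2 = 4870.0858
V2 = sqrt(1534318.2058) = 1238.6760 m/s

1238.6760 m/s


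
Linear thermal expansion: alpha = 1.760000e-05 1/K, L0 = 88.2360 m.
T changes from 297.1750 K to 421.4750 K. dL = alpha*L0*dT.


dT = 124.3000 K
dL = 1.760000e-05 * 88.2360 * 124.3000 = 0.193032 m
L_final = 88.429032 m

dL = 0.193032 m


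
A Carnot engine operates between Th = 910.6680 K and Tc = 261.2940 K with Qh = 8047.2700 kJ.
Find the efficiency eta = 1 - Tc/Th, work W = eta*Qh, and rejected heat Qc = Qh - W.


eta = 1 - 261.2940/910.6680 = 0.7131
W = 0.7131 * 8047.2700 = 5738.3019 kJ
Qc = 8047.2700 - 5738.3019 = 2308.9681 kJ

eta = 71.3074%, W = 5738.3019 kJ, Qc = 2308.9681 kJ


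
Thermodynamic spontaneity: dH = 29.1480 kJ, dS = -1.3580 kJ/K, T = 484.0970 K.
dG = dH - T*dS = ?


T*dS = 484.0970 * -1.3580 = -657.4037 kJ
dG = 29.1480 + 657.4037 = 686.5517 kJ (non-spontaneous)

dG = 686.5517 kJ, non-spontaneous


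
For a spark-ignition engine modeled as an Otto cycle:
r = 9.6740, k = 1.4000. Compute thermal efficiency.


r^(k-1) = 2.4788
eta = 1 - 1/2.4788 = 0.5966 = 59.6580%

59.6580%


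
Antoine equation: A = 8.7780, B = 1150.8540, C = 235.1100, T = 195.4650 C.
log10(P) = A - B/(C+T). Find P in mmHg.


C+T = 430.5750
B/(C+T) = 2.6728
log10(P) = 8.7780 - 2.6728 = 6.1052
P = 10^6.1052 = 1274000.1604 mmHg

1274000.1604 mmHg


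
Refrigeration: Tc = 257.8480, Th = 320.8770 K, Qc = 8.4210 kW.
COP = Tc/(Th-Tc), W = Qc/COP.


COP = 257.8480 / 63.0290 = 4.0909
W = 8.4210 / 4.0909 = 2.0584 kW

COP = 4.0909, W = 2.0584 kW


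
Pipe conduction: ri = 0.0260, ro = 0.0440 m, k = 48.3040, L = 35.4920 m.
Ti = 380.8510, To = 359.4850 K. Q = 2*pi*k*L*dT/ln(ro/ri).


dT = 21.3660 K
ln(ro/ri) = 0.5261
Q = 2*pi*48.3040*35.4920*21.3660 / 0.5261 = 437475.8247 W

437475.8247 W


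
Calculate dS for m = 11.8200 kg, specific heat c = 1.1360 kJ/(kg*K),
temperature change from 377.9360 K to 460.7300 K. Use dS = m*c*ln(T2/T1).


T2/T1 = 1.2191
ln(T2/T1) = 0.1981
dS = 11.8200 * 1.1360 * 0.1981 = 2.6598 kJ/K

2.6598 kJ/K


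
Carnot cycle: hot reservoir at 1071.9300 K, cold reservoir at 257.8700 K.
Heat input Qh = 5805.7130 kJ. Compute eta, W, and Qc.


eta = 1 - 257.8700/1071.9300 = 0.7594
W = 0.7594 * 5805.7130 = 4409.0554 kJ
Qc = 5805.7130 - 4409.0554 = 1396.6576 kJ

eta = 75.9434%, W = 4409.0554 kJ, Qc = 1396.6576 kJ


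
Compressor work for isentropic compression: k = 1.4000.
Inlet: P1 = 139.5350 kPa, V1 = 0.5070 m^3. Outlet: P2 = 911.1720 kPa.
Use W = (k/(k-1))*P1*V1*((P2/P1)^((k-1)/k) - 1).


(k-1)/k = 0.2857
(P2/P1)^exp = 1.7094
W = 3.5000 * 139.5350 * 0.5070 * (1.7094 - 1) = 175.6409 kJ

175.6409 kJ


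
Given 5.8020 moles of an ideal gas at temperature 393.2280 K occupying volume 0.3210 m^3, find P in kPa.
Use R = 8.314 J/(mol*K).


P = nRT/V = 5.8020 * 8.314 * 393.2280 / 0.3210
= 18968.4646 / 0.3210 = 59091.7901 Pa = 59.0918 kPa

59.0918 kPa


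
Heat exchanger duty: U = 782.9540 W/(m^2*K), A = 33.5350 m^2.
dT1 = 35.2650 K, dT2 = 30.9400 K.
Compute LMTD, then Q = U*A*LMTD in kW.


LMTD = 33.0554 K
Q = 782.9540 * 33.5350 * 33.0554 = 867913.4094 W = 867.9134 kW

867.9134 kW


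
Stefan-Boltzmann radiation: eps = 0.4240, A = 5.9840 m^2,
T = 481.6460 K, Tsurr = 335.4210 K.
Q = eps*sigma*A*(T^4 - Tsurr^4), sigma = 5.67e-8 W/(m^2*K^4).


T^4 = 5.3816e+10
Tsurr^4 = 1.2658e+10
Q = 0.4240 * 5.67e-8 * 5.9840 * 4.1158e+10 = 5921.0205 W

5921.0205 W


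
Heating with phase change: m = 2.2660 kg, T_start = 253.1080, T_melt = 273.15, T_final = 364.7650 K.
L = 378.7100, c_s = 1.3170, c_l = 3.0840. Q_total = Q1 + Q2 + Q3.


Q1 (sensible, solid) = 2.2660 * 1.3170 * 20.0420 = 59.8118 kJ
Q2 (latent) = 2.2660 * 378.7100 = 858.1569 kJ
Q3 (sensible, liquid) = 2.2660 * 3.0840 * 91.6150 = 640.2371 kJ
Q_total = 1558.2058 kJ

1558.2058 kJ


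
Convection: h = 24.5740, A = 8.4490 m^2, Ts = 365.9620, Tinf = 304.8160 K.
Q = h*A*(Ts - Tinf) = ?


dT = 61.1460 K
Q = 24.5740 * 8.4490 * 61.1460 = 12695.4826 W

12695.4826 W


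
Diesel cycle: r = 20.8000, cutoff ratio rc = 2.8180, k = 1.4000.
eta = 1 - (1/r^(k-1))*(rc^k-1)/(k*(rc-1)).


r^(k-1) = 3.3669
rc^k = 4.2650
eta = 0.6190 = 61.8992%

61.8992%


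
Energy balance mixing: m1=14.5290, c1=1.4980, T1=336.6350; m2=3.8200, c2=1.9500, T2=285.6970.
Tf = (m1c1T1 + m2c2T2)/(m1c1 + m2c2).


num = 9454.8299
den = 29.2134
Tf = 323.6466 K

323.6466 K


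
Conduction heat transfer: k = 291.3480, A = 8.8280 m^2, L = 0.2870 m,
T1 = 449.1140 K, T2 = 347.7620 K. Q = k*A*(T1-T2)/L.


dT = 101.3520 K
Q = 291.3480 * 8.8280 * 101.3520 / 0.2870 = 908290.5423 W

908290.5423 W


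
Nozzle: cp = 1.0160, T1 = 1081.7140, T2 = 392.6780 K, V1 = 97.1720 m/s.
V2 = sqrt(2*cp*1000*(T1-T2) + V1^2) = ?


dT = 689.0360 K
2*cp*1000*dT = 1400121.1520
V1^2 = 9442.3976
V2 = sqrt(1409563.5496) = 1187.2504 m/s

1187.2504 m/s


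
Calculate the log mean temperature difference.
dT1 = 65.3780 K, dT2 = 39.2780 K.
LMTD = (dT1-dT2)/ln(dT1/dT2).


dT1/dT2 = 1.6645
ln(dT1/dT2) = 0.5095
LMTD = 26.1000 / 0.5095 = 51.2246 K

51.2246 K


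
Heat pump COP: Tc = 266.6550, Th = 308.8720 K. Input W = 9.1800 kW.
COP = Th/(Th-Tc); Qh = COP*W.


COP = 308.8720 / 42.2170 = 7.3163
Qh = 7.3163 * 9.1800 = 67.1636 kW

COP = 7.3163, Qh = 67.1636 kW


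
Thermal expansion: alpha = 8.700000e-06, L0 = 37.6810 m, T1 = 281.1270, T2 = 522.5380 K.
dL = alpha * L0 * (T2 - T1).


dT = 241.4110 K
dL = 8.700000e-06 * 37.6810 * 241.4110 = 0.079140 m
L_final = 37.760140 m

dL = 0.079140 m


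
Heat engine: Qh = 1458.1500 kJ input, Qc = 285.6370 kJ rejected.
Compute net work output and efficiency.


W = 1458.1500 - 285.6370 = 1172.5130 kJ
eta = 1172.5130 / 1458.1500 = 0.8041 = 80.4110%

W = 1172.5130 kJ, eta = 80.4110%


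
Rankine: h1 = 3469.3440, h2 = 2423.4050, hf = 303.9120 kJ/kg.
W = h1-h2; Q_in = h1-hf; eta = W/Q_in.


W = 1045.9390 kJ/kg
Q_in = 3165.4320 kJ/kg
eta = 0.3304 = 33.0425%

eta = 33.0425%


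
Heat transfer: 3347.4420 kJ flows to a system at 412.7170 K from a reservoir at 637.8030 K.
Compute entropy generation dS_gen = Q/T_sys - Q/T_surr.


dS_sys = 3347.4420/412.7170 = 8.1107 kJ/K
dS_surr = -3347.4420/637.8030 = -5.2484 kJ/K
dS_gen = 8.1107 - 5.2484 = 2.8623 kJ/K (irreversible)

dS_gen = 2.8623 kJ/K, irreversible


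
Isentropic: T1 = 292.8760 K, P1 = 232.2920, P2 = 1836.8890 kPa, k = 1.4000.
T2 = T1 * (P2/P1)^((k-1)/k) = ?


(k-1)/k = 0.2857
(P2/P1)^exp = 1.8054
T2 = 292.8760 * 1.8054 = 528.7728 K

528.7728 K


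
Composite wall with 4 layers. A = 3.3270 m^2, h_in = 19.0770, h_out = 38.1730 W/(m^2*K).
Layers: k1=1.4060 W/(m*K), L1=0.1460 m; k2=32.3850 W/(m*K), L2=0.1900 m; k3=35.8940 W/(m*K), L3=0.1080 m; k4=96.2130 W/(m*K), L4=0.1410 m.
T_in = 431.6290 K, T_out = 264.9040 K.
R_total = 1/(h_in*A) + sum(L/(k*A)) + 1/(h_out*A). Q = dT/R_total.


R_conv_in = 1/(19.0770*3.3270) = 0.0158
R_1 = 0.1460/(1.4060*3.3270) = 0.0312
R_2 = 0.1900/(32.3850*3.3270) = 0.0018
R_3 = 0.1080/(35.8940*3.3270) = 0.0009
R_4 = 0.1410/(96.2130*3.3270) = 0.0004
R_conv_out = 1/(38.1730*3.3270) = 0.0079
R_total = 0.0579 K/W
Q = 166.7250 / 0.0579 = 2877.0794 W

R_total = 0.0579 K/W, Q = 2877.0794 W


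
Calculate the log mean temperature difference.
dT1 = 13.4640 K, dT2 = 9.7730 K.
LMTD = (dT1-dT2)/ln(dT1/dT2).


dT1/dT2 = 1.3777
ln(dT1/dT2) = 0.3204
LMTD = 3.6910 / 0.3204 = 11.5201 K

11.5201 K


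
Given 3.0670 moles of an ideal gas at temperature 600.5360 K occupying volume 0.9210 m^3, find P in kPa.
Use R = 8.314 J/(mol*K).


P = nRT/V = 3.0670 * 8.314 * 600.5360 / 0.9210
= 15313.0903 / 0.9210 = 16626.5910 Pa = 16.6266 kPa

16.6266 kPa


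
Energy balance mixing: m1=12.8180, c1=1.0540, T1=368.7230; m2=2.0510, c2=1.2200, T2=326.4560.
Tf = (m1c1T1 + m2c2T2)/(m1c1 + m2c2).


num = 5798.3759
den = 16.0124
Tf = 362.1180 K

362.1180 K


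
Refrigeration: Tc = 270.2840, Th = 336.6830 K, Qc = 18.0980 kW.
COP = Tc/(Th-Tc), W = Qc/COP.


COP = 270.2840 / 66.3990 = 4.0706
W = 18.0980 / 4.0706 = 4.4460 kW

COP = 4.0706, W = 4.4460 kW


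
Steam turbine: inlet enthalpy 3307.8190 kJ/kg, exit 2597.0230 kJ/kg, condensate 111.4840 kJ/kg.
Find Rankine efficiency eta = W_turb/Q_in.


W = 710.7960 kJ/kg
Q_in = 3196.3350 kJ/kg
eta = 0.2224 = 22.2378%

eta = 22.2378%


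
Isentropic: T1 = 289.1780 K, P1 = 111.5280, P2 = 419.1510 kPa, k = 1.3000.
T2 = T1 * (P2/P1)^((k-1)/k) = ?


(k-1)/k = 0.2308
(P2/P1)^exp = 1.3573
T2 = 289.1780 * 1.3573 = 392.5134 K

392.5134 K


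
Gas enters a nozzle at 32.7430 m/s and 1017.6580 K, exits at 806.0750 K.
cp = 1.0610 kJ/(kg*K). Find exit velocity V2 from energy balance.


dT = 211.5830 K
2*cp*1000*dT = 448979.1260
V1^2 = 1072.1040
V2 = sqrt(450051.2300) = 670.8586 m/s

670.8586 m/s


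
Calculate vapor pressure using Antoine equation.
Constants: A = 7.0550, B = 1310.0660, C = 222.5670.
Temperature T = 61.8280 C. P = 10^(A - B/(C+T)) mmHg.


C+T = 284.3950
B/(C+T) = 4.6065
log10(P) = 7.0550 - 4.6065 = 2.4485
P = 10^2.4485 = 280.8656 mmHg

280.8656 mmHg


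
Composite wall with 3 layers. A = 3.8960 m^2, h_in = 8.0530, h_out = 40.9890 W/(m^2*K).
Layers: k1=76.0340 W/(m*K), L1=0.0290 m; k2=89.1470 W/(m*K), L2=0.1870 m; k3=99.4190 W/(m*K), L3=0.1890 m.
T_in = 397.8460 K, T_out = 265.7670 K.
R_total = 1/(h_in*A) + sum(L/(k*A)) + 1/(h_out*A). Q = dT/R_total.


R_conv_in = 1/(8.0530*3.8960) = 0.0319
R_1 = 0.0290/(76.0340*3.8960) = 9.7897e-05
R_2 = 0.1870/(89.1470*3.8960) = 0.0005
R_3 = 0.1890/(99.4190*3.8960) = 0.0005
R_conv_out = 1/(40.9890*3.8960) = 0.0063
R_total = 0.0393 K/W
Q = 132.0790 / 0.0393 = 3364.2731 W

R_total = 0.0393 K/W, Q = 3364.2731 W


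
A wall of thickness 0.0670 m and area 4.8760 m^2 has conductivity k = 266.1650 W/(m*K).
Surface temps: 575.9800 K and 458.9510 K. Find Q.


dT = 117.0290 K
Q = 266.1650 * 4.8760 * 117.0290 / 0.0670 = 2266905.0743 W

2266905.0743 W


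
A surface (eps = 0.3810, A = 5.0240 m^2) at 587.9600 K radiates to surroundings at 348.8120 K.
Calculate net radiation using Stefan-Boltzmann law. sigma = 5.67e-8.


T^4 = 1.1951e+11
Tsurr^4 = 1.4804e+10
Q = 0.3810 * 5.67e-8 * 5.0240 * 1.0470e+11 = 11363.6056 W

11363.6056 W


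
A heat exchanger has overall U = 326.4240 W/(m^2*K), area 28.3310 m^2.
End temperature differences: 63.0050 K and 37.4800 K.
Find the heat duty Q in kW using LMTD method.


LMTD = 49.1426 K
Q = 326.4240 * 28.3310 * 49.1426 = 454466.8891 W = 454.4669 kW

454.4669 kW


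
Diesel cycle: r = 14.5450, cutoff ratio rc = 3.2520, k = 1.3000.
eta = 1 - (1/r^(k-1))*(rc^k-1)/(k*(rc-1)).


r^(k-1) = 2.2326
rc^k = 4.6323
eta = 0.4443 = 44.4282%

44.4282%


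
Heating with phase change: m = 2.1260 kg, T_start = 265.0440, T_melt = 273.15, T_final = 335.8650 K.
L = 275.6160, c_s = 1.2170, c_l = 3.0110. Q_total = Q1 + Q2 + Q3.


Q1 (sensible, solid) = 2.1260 * 1.2170 * 8.1060 = 20.9730 kJ
Q2 (latent) = 2.1260 * 275.6160 = 585.9596 kJ
Q3 (sensible, liquid) = 2.1260 * 3.0110 * 62.7150 = 401.4629 kJ
Q_total = 1008.3955 kJ

1008.3955 kJ


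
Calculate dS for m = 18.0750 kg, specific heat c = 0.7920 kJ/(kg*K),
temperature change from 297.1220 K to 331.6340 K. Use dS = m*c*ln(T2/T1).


T2/T1 = 1.1162
ln(T2/T1) = 0.1099
dS = 18.0750 * 0.7920 * 0.1099 = 1.5731 kJ/K

1.5731 kJ/K


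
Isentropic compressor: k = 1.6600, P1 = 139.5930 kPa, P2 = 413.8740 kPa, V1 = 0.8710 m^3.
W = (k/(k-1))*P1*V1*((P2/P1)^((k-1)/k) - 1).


(k-1)/k = 0.3976
(P2/P1)^exp = 1.5405
W = 2.5152 * 139.5930 * 0.8710 * (1.5405 - 1) = 165.2911 kJ

165.2911 kJ


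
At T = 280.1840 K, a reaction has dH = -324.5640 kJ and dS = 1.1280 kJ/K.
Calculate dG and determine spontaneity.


T*dS = 280.1840 * 1.1280 = 316.0476 kJ
dG = -324.5640 - 316.0476 = -640.6116 kJ (spontaneous)

dG = -640.6116 kJ, spontaneous


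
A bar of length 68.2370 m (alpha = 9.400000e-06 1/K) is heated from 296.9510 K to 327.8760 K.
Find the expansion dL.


dT = 30.9250 K
dL = 9.400000e-06 * 68.2370 * 30.9250 = 0.019836 m
L_final = 68.256836 m

dL = 0.019836 m


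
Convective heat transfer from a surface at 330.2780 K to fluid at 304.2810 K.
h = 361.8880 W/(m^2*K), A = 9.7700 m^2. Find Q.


dT = 25.9970 K
Q = 361.8880 * 9.7700 * 25.9970 = 91916.1828 W

91916.1828 W


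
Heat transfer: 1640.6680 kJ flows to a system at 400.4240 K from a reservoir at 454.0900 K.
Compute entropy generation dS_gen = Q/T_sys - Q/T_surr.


dS_sys = 1640.6680/400.4240 = 4.0973 kJ/K
dS_surr = -1640.6680/454.0900 = -3.6131 kJ/K
dS_gen = 4.0973 - 3.6131 = 0.4842 kJ/K (irreversible)

dS_gen = 0.4842 kJ/K, irreversible


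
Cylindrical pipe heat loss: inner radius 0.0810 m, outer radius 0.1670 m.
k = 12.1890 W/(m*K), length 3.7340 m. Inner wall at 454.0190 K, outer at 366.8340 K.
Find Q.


dT = 87.1850 K
ln(ro/ri) = 0.7235
Q = 2*pi*12.1890*3.7340*87.1850 / 0.7235 = 34458.6842 W

34458.6842 W


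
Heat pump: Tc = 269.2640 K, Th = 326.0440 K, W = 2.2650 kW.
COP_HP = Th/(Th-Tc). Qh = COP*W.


COP = 326.0440 / 56.7800 = 5.7422
Qh = 5.7422 * 2.2650 = 13.0062 kW

COP = 5.7422, Qh = 13.0062 kW


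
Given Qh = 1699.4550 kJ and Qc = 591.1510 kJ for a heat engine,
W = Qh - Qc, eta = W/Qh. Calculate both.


W = 1699.4550 - 591.1510 = 1108.3040 kJ
eta = 1108.3040 / 1699.4550 = 0.6522 = 65.2153%

W = 1108.3040 kJ, eta = 65.2153%


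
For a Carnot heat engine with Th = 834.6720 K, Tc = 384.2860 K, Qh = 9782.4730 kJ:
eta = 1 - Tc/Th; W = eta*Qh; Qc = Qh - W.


eta = 1 - 384.2860/834.6720 = 0.5396
W = 0.5396 * 9782.4730 = 5278.5871 kJ
Qc = 9782.4730 - 5278.5871 = 4503.8859 kJ

eta = 53.9596%, W = 5278.5871 kJ, Qc = 4503.8859 kJ


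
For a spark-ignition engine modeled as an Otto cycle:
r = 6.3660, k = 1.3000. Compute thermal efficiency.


r^(k-1) = 1.7424
eta = 1 - 1/1.7424 = 0.4261 = 42.6095%

42.6095%


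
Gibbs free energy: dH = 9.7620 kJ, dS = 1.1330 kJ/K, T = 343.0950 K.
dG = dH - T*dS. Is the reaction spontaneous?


T*dS = 343.0950 * 1.1330 = 388.7266 kJ
dG = 9.7620 - 388.7266 = -378.9646 kJ (spontaneous)

dG = -378.9646 kJ, spontaneous


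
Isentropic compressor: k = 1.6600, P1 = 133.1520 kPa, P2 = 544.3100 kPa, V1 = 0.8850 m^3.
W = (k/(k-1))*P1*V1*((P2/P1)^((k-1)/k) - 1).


(k-1)/k = 0.3976
(P2/P1)^exp = 1.7504
W = 2.5152 * 133.1520 * 0.8850 * (1.7504 - 1) = 222.3932 kJ

222.3932 kJ


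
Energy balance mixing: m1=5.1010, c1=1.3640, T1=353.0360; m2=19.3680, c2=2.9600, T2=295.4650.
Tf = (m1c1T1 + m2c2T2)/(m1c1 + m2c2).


num = 19395.1369
den = 64.2870
Tf = 301.6959 K

301.6959 K


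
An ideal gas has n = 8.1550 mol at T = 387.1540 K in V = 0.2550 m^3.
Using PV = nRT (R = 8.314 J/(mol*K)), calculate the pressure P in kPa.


P = nRT/V = 8.1550 * 8.314 * 387.1540 / 0.2550
= 26249.3006 / 0.2550 = 102938.4337 Pa = 102.9384 kPa

102.9384 kPa


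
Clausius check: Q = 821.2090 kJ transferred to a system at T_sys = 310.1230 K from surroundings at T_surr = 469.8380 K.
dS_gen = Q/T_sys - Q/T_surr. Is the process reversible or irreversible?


dS_sys = 821.2090/310.1230 = 2.6480 kJ/K
dS_surr = -821.2090/469.8380 = -1.7479 kJ/K
dS_gen = 2.6480 - 1.7479 = 0.9002 kJ/K (irreversible)

dS_gen = 0.9002 kJ/K, irreversible


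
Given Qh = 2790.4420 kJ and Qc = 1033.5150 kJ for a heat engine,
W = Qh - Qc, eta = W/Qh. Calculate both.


W = 2790.4420 - 1033.5150 = 1756.9270 kJ
eta = 1756.9270 / 2790.4420 = 0.6296 = 62.9623%

W = 1756.9270 kJ, eta = 62.9623%


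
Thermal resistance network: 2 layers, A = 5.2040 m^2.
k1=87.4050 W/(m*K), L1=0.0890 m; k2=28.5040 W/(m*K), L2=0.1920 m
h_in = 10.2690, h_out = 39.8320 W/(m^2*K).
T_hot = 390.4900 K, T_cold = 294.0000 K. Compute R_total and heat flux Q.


R_conv_in = 1/(10.2690*5.2040) = 0.0187
R_1 = 0.0890/(87.4050*5.2040) = 0.0002
R_2 = 0.1920/(28.5040*5.2040) = 0.0013
R_conv_out = 1/(39.8320*5.2040) = 0.0048
R_total = 0.0250 K/W
Q = 96.4900 / 0.0250 = 3855.4496 W

R_total = 0.0250 K/W, Q = 3855.4496 W


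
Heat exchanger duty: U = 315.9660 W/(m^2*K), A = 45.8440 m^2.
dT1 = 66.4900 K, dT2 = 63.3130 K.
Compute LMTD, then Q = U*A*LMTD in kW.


LMTD = 64.8885 K
Q = 315.9660 * 45.8440 * 64.8885 = 939919.9033 W = 939.9199 kW

939.9199 kW


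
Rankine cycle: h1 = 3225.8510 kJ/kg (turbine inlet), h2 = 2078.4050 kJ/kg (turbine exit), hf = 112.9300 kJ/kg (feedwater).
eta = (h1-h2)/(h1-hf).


W = 1147.4460 kJ/kg
Q_in = 3112.9210 kJ/kg
eta = 0.3686 = 36.8607%

eta = 36.8607%


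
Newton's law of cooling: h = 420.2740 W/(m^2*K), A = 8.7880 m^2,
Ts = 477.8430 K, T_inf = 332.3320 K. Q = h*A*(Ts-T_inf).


dT = 145.5110 K
Q = 420.2740 * 8.7880 * 145.5110 = 537425.6582 W

537425.6582 W


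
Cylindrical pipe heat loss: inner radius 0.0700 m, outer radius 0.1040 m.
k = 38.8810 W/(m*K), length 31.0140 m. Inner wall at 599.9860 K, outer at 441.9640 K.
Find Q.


dT = 158.0220 K
ln(ro/ri) = 0.3959
Q = 2*pi*38.8810*31.0140*158.0220 / 0.3959 = 3024209.6415 W

3024209.6415 W


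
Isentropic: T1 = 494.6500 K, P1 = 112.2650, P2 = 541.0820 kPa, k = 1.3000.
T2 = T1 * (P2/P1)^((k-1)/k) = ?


(k-1)/k = 0.2308
(P2/P1)^exp = 1.4375
T2 = 494.6500 * 1.4375 = 711.0788 K

711.0788 K


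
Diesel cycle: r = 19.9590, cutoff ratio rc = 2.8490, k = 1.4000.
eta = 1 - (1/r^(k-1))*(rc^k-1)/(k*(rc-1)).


r^(k-1) = 3.3117
rc^k = 4.3308
eta = 0.6115 = 61.1465%

61.1465%


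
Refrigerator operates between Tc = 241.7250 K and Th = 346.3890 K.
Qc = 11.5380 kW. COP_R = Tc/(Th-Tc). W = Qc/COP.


COP = 241.7250 / 104.6640 = 2.3095
W = 11.5380 / 2.3095 = 4.9958 kW

COP = 2.3095, W = 4.9958 kW


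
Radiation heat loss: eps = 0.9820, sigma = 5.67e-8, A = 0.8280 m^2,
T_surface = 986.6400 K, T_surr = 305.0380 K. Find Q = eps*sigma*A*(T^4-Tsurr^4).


T^4 = 9.4762e+11
Tsurr^4 = 8.6580e+09
Q = 0.9820 * 5.67e-8 * 0.8280 * 9.3896e+11 = 43288.6038 W

43288.6038 W


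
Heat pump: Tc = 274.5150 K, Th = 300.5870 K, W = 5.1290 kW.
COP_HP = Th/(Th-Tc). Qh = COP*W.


COP = 300.5870 / 26.0720 = 11.5291
Qh = 11.5291 * 5.1290 = 59.1328 kW

COP = 11.5291, Qh = 59.1328 kW


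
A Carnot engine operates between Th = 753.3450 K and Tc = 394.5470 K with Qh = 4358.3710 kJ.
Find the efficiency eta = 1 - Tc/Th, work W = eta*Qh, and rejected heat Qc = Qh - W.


eta = 1 - 394.5470/753.3450 = 0.4763
W = 0.4763 * 4358.3710 = 2075.7751 kJ
Qc = 4358.3710 - 2075.7751 = 2282.5959 kJ

eta = 47.6273%, W = 2075.7751 kJ, Qc = 2282.5959 kJ


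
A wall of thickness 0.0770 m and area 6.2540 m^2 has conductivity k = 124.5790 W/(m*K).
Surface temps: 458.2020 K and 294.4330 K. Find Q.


dT = 163.7690 K
Q = 124.5790 * 6.2540 * 163.7690 / 0.0770 = 1657080.8153 W

1657080.8153 W


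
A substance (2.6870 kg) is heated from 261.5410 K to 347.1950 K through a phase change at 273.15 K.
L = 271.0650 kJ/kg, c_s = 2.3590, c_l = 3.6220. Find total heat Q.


Q1 (sensible, solid) = 2.6870 * 2.3590 * 11.6090 = 73.5852 kJ
Q2 (latent) = 2.6870 * 271.0650 = 728.3517 kJ
Q3 (sensible, liquid) = 2.6870 * 3.6220 * 74.0450 = 720.6292 kJ
Q_total = 1522.5660 kJ

1522.5660 kJ


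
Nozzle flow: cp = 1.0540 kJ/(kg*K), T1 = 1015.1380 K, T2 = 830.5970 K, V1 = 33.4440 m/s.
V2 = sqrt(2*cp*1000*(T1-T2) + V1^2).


dT = 184.5410 K
2*cp*1000*dT = 389012.4280
V1^2 = 1118.5011
V2 = sqrt(390130.9291) = 624.6046 m/s

624.6046 m/s


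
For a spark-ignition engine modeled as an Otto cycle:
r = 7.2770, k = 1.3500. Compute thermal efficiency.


r^(k-1) = 2.0030
eta = 1 - 1/2.0030 = 0.5008 = 50.0752%

50.0752%


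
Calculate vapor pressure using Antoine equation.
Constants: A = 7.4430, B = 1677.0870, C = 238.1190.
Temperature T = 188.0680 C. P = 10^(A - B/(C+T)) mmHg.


C+T = 426.1870
B/(C+T) = 3.9351
log10(P) = 7.4430 - 3.9351 = 3.5079
P = 10^3.5079 = 3220.3527 mmHg

3220.3527 mmHg


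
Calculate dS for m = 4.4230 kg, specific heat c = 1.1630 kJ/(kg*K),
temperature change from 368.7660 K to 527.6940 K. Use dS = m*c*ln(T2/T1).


T2/T1 = 1.4310
ln(T2/T1) = 0.3584
dS = 4.4230 * 1.1630 * 0.3584 = 1.8434 kJ/K

1.8434 kJ/K


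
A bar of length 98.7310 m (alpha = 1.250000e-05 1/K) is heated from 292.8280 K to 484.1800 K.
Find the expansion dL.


dT = 191.3520 K
dL = 1.250000e-05 * 98.7310 * 191.3520 = 0.236155 m
L_final = 98.967155 m

dL = 0.236155 m


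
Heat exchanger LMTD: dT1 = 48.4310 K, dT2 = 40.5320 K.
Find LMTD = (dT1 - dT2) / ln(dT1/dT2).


dT1/dT2 = 1.1949
ln(dT1/dT2) = 0.1780
LMTD = 7.8990 / 0.1780 = 44.3644 K

44.3644 K


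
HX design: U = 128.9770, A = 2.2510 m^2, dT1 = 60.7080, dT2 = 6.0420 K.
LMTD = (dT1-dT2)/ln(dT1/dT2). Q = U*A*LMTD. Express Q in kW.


LMTD = 23.6922 K
Q = 128.9770 * 2.2510 * 23.6922 = 6878.4945 W = 6.8785 kW

6.8785 kW


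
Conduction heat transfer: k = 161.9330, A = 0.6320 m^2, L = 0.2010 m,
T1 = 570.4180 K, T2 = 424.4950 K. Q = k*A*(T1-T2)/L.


dT = 145.9230 K
Q = 161.9330 * 0.6320 * 145.9230 / 0.2010 = 74298.5148 W

74298.5148 W


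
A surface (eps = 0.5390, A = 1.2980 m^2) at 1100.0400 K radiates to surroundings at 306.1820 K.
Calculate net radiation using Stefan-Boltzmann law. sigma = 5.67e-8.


T^4 = 1.4643e+12
Tsurr^4 = 8.7886e+09
Q = 0.5390 * 5.67e-8 * 1.2980 * 1.4555e+12 = 57738.5675 W

57738.5675 W


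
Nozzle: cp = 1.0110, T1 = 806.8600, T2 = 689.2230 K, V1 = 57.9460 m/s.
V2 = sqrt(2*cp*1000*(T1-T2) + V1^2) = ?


dT = 117.6370 K
2*cp*1000*dT = 237862.0140
V1^2 = 3357.7389
V2 = sqrt(241219.7529) = 491.1413 m/s

491.1413 m/s


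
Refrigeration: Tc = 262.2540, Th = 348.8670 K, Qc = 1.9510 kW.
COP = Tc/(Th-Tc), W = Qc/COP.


COP = 262.2540 / 86.6130 = 3.0279
W = 1.9510 / 3.0279 = 0.6443 kW

COP = 3.0279, W = 0.6443 kW


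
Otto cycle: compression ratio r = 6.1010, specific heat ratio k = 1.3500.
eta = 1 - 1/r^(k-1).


r^(k-1) = 1.8832
eta = 1 - 1/1.8832 = 0.4690 = 46.8982%

46.8982%


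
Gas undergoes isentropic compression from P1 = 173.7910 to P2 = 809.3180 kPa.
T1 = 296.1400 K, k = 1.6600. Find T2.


(k-1)/k = 0.3976
(P2/P1)^exp = 1.8434
T2 = 296.1400 * 1.8434 = 545.9137 K

545.9137 K


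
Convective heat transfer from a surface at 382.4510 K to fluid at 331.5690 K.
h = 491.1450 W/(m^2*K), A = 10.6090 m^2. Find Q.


dT = 50.8820 K
Q = 491.1450 * 10.6090 * 50.8820 = 265123.5768 W

265123.5768 W


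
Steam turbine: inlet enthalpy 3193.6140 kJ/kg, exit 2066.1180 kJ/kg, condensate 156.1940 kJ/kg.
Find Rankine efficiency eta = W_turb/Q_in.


W = 1127.4960 kJ/kg
Q_in = 3037.4200 kJ/kg
eta = 0.3712 = 37.1202%

eta = 37.1202%
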